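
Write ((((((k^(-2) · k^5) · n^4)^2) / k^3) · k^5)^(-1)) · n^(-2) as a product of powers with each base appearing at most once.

((((((k^(-2) · k^5) · n^4)^2) / k^3) · k^5)^(-1)) · n^(-2)
= ((((((k^(-2) · k^5) · n^4)^2) / k^3)^(-1)) · ((k^5)^(-1))) · n^(-2)    [power of a product]
= ((((((k^(-2) · k^5) · n^4)^2)^(-1)) / ((k^3)^(-1))) · ((k^5)^(-1))) · n^(-2)    [power of a quotient]
= (((((k^(-2) · k^5) · n^4)^(-2)) / ((k^3)^(-1))) · ((k^5)^(-1))) · n^(-2)    [power of a power]
= (((((k^(-2) · k^5)^(-2)) · ((n^4)^(-2))) / ((k^3)^(-1))) · ((k^5)^(-1))) · n^(-2)    [power of a product]
= ((((((k^(-2))^(-2)) · ((k^5)^(-2))) · ((n^4)^(-2))) / ((k^3)^(-1))) · ((k^5)^(-1))) · n^(-2)    [power of a product]
= ((((k^4 · ((k^5)^(-2))) · ((n^4)^(-2))) / ((k^3)^(-1))) · ((k^5)^(-1))) · n^(-2)    [power of a power]
= ((((k^4 · k^(-10)) · ((n^4)^(-2))) / ((k^3)^(-1))) · ((k^5)^(-1))) · n^(-2)    [power of a power]
= (((k^(-6) · ((n^4)^(-2))) / ((k^3)^(-1))) · ((k^5)^(-1))) · n^(-2)    [product of powers]
= (((k^(-6) · n^(-8)) / ((k^3)^(-1))) · ((k^5)^(-1))) · n^(-2)    [power of a power]
= (((k^(-6) · n^(-8)) / k^(-3)) · ((k^5)^(-1))) · n^(-2)    [power of a power]
= (((k^(-6) · n^(-8)) / k^(-3)) · k^(-5)) · n^(-2)    [power of a power]
= k^(-8)·n^(-10)    [quotient of powers; product of powers]

k^(-8)·n^(-10)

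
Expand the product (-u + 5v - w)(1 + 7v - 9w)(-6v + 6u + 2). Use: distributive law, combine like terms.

22uv - 6u^2 - 2u + 252uv^2 - 42u^2v - 366uvw + 54u^2w + 12uw + 40v^2 + 10v - 210v^3 + 312v^2w - 98vw - 2w - 54vw^2 + 54uw^2 + 18w^2

(-u + 5v - w)(1 + 7v - 9w)(-6v + 6u + 2)
= (-u - 7uv + 9uw + 5v + 35v^2 - 45vw - w - 7vw + 9w^2)(-6v + 6u + 2)    [distributive law]
= (-u - 7uv + 9uw + 5v + 35v^2 - 52vw - w + 9w^2)(-6v + 6u + 2)    [combine like terms]
= 6uv - 6u^2 - 2u + 42uv^2 - 42u^2v - 14uv - 54uvw + 54u^2w + 18uw - 30v^2 + 30uv + 10v - 210v^3 + 210uv^2 + 70v^2 + 312v^2w - 312uvw - 104vw + 6vw - 6uw - 2w - 54vw^2 + 54uw^2 + 18w^2    [distributive law]
= 22uv - 6u^2 - 2u + 252uv^2 - 42u^2v - 366uvw + 54u^2w + 12uw + 40v^2 + 10v - 210v^3 + 312v^2w - 98vw - 2w - 54vw^2 + 54uw^2 + 18w^2    [combine like terms]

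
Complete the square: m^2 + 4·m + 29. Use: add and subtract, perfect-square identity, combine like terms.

m^2 + 4·m + 29
= m^2 + 4·m + 4 − 4 + 29    [add and subtract 4]
= (m + 2)^2 − 4 + 29    [perfect-square identity]
= (m + 2)^2 + 25    [combine constants]

(m + 2)^2 + 25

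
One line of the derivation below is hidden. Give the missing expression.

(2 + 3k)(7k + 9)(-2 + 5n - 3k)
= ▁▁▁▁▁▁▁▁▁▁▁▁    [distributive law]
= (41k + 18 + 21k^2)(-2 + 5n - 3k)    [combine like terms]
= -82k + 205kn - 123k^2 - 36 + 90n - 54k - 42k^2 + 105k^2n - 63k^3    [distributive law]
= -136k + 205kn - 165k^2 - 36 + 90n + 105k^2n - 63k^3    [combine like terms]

After distributive law, the bracketed line is:

(14k + 18 + 21k^2 + 27k)(-2 + 5n - 3k)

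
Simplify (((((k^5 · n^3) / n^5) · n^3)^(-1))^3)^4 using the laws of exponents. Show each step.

k^(-60)n^(-12)

(((((k^5 · n^3) / n^5) · n^3)^(-1))^3)^4
= ((((k^5 · n^3) / n^5) · n^3)^(-1))^12    [power of a power]
= (((k^5 · n^3) / n^5) · n^3)^(-12)    [power of a power]
= (((k^5 · n^3) / n^5)^(-12)) · ((n^3)^(-12))    [power of a product]
= (((k^5 · n^3)^(-12)) / ((n^5)^(-12))) · ((n^3)^(-12))    [power of a quotient]
= ((((k^5)^(-12)) · ((n^3)^(-12))) / ((n^5)^(-12))) · ((n^3)^(-12))    [power of a product]
= ((k^(-60) · ((n^3)^(-12))) / ((n^5)^(-12))) · ((n^3)^(-12))    [power of a power]
= ((k^(-60) · n^(-36)) / ((n^5)^(-12))) · ((n^3)^(-12))    [power of a power]
= ((k^(-60) · n^(-36)) / n^(-60)) · ((n^3)^(-12))    [power of a power]
= ((k^(-60) · n^(-36)) / n^(-60)) · n^(-36)    [power of a power]
= k^(-60)n^(-12)    [quotient of powers; product of powers]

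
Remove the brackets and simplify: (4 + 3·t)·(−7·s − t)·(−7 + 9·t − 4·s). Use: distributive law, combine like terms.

(4 + 3·t)·(−7·s − t)·(−7 + 9·t − 4·s)
= (−28·s − 4·t − 21·s·t − 3·t²)·(−7 + 9·t − 4·s)    [distributive law]
= 196·s − 252·s·t + 112·s² + 28·t − 36·t² + 16·s·t + 147·s·t − 189·s·t² + 84·s²·t + 21·t² − 27·t³ + 12·s·t²    [distributive law]
= 196·s − 89·s·t + 112·s² + 28·t − 15·t² − 177·s·t² + 84·s²·t − 27·t³    [combine like terms]

196·s − 89·s·t + 112·s² + 28·t − 15·t² − 177·s·t² + 84·s²·t − 27·t³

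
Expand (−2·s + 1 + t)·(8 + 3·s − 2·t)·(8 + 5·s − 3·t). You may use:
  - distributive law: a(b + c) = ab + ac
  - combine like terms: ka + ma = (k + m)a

(−2·s + 1 + t)·(8 + 3·s − 2·t)·(8 + 5·s − 3·t)
= (−16·s − 6·s^2 + 4·s·t + 8 + 3·s − 2·t + 8·t + 3·s·t − 2·t^2)·(8 + 5·s − 3·t)    [distributive law]
= (−13·s − 6·s^2 + 7·s·t + 8 + 6·t − 2·t^2)·(8 + 5·s − 3·t)    [combine like terms]
= −104·s − 65·s^2 + 39·s·t − 48·s^2 − 30·s^3 + 18·s^2·t + 56·s·t + 35·s^2·t − 21·s·t^2 + 64 + 40·s − 24·t + 48·t + 30·s·t − 18·t^2 − 16·t^2 − 10·s·t^2 + 6·t^3    [distributive law]
= −64·s − 113·s^2 + 125·s·t − 30·s^3 + 53·s^2·t − 31·s·t^2 + 64 + 24·t − 34·t^2 + 6·t^3    [combine like terms]

−64·s − 113·s^2 + 125·s·t − 30·s^3 + 53·s^2·t − 31·s·t^2 + 64 + 24·t − 34·t^2 + 6·t^3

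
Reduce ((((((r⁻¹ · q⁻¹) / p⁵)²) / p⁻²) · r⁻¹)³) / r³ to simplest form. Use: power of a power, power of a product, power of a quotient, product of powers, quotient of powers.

((((((r⁻¹ · q⁻¹) / p⁵)²) / p⁻²) · r⁻¹)³) / r³
= ((((((r⁻¹ · q⁻¹) / p⁵)²) / p⁻²)³) · ((r⁻¹)³)) / r³    [power of a product]
= ((((((r⁻¹ · q⁻¹) / p⁵)²)³) / ((p⁻²)³)) · ((r⁻¹)³)) / r³    [power of a quotient]
= (((((r⁻¹ · q⁻¹) / p⁵)⁶) / ((p⁻²)³)) · ((r⁻¹)³)) / r³    [power of a power]
= (((((r⁻¹ · q⁻¹)⁶) / ((p⁵)⁶)) / ((p⁻²)³)) · ((r⁻¹)³)) / r³    [power of a quotient]
= ((((((r⁻¹)⁶) · ((q⁻¹)⁶)) / ((p⁵)⁶)) / ((p⁻²)³)) · ((r⁻¹)³)) / r³    [power of a product]
= ((((r⁻⁶ · ((q⁻¹)⁶)) / ((p⁵)⁶)) / ((p⁻²)³)) · ((r⁻¹)³)) / r³    [power of a power]
= ((((r⁻⁶ · q⁻⁶) / ((p⁵)⁶)) / ((p⁻²)³)) · ((r⁻¹)³)) / r³    [power of a power]
= ((((r⁻⁶ · q⁻⁶) / p³⁰) / ((p⁻²)³)) · ((r⁻¹)³)) / r³    [power of a power]
= ((((r⁻⁶ · q⁻⁶) / p³⁰) / p⁻⁶) · ((r⁻¹)³)) / r³    [power of a power]
= ((((r⁻⁶ · q⁻⁶) / p³⁰) / p⁻⁶) · r⁻³) / r³    [power of a power]
= p⁻²⁴q⁻⁶r⁻¹²    [quotient of powers; product of powers]

p⁻²⁴q⁻⁶r⁻¹²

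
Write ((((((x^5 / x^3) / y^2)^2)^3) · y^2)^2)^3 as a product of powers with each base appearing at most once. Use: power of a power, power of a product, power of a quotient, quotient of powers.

x^72y^(-60)

((((((x^5 / x^3) / y^2)^2)^3) · y^2)^2)^3
= (((((x^5 / x^3) / y^2)^2)^3) · y^2)^6    [power of a power]
= (((((x^5 / x^3) / y^2)^2)^3)^6) · ((y^2)^6)    [power of a product]
= ((((x^5 / x^3) / y^2)^2)^18) · ((y^2)^6)    [power of a power]
= (((x^5 / x^3) / y^2)^36) · ((y^2)^6)    [power of a power]
= (((x^5 / x^3)^36) / ((y^2)^36)) · ((y^2)^6)    [power of a quotient]
= ((((x^5)^36) / ((x^3)^36)) / ((y^2)^36)) · ((y^2)^6)    [power of a quotient]
= ((x^180 / ((x^3)^36)) / ((y^2)^36)) · ((y^2)^6)    [power of a power]
= ((x^180 / x^108) / ((y^2)^36)) · ((y^2)^6)    [power of a power]
= (x^72 / ((y^2)^36)) · ((y^2)^6)    [quotient of powers]
= (x^72 / y^72) · ((y^2)^6)    [power of a power]
= (x^72 / y^72) · y^12    [power of a power]
= x^72y^(-60)    [quotient of powers]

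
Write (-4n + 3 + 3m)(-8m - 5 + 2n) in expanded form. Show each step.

38mn + 26n - 8n^2 - 39m - 15 - 24m^2

(-4n + 3 + 3m)(-8m - 5 + 2n)
= 32mn + 20n - 8n^2 - 24m - 15 + 6n - 24m^2 - 15m + 6mn    [distributive law]
= 38mn + 26n - 8n^2 - 39m - 15 - 24m^2    [combine like terms]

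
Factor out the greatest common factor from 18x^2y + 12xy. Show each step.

6xy(3x + 2)

18x^2y + 12xy
= 6(3x^2y + 2xy)    [factor out 6]
= 6xy(3x + 2)    [factor out xy]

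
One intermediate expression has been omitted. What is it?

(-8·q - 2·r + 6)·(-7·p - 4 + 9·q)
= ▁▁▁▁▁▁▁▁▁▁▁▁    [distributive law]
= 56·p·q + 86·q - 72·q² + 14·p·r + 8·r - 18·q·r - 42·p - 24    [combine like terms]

After distributive law, the bracketed line is:

56·p·q + 32·q - 72·q² + 14·p·r + 8·r - 18·q·r - 42·p - 24 + 54·q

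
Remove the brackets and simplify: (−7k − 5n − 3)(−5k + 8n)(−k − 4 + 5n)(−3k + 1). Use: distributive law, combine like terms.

105k^4 + 430k^3 + 25k^2 − 618k^3n − 463k^2n − 65kn + 345k^2n^2 − 235kn^2 + 40n^2 + 600kn^3 − 200n^3 − 60k + 96n

(−7k − 5n − 3)(−5k + 8n)(−k − 4 + 5n)(−3k + 1)
= (35k^2 − 56kn + 25kn − 40n^2 + 15k − 24n)(−k − 4 + 5n)(−3k + 1)    [distributive law]
= (35k^2 − 31kn − 40n^2 + 15k − 24n)(−k − 4 + 5n)(−3k + 1)    [combine like terms]
= (−35k^3 − 140k^2 + 175k^2n + 31k^2n + 124kn − 155kn^2 + 40kn^2 + 160n^2 − 200n^3 − 15k^2 − 60k + 75kn + 24kn + 96n − 120n^2)(−3k + 1)    [distributive law]
= (−35k^3 − 155k^2 + 206k^2n + 223kn − 115kn^2 + 40n^2 − 200n^3 − 60k + 96n)(−3k + 1)    [combine like terms]
= 105k^4 − 35k^3 + 465k^3 − 155k^2 − 618k^3n + 206k^2n − 669k^2n + 223kn + 345k^2n^2 − 115kn^2 − 120kn^2 + 40n^2 + 600kn^3 − 200n^3 + 180k^2 − 60k − 288kn + 96n    [distributive law]
= 105k^4 + 430k^3 + 25k^2 − 618k^3n − 463k^2n − 65kn + 345k^2n^2 − 235kn^2 + 40n^2 + 600kn^3 − 200n^3 − 60k + 96n    [combine like terms]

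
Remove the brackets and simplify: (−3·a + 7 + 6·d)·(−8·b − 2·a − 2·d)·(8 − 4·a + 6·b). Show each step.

332·a·b − 60·a^2·b + 144·a·b^2 + 104·a^2 − 24·a^3 + 8·a·d + 24·a^2·d + 156·a·b·d − 448·b − 336·b^2 − 112·a − 112·d − 468·b·d − 288·b^2·d − 96·d^2 + 48·a·d^2 − 72·b·d^2

(−3·a + 7 + 6·d)·(−8·b − 2·a − 2·d)·(8 − 4·a + 6·b)
= (24·a·b + 6·a^2 + 6·a·d − 56·b − 14·a − 14·d − 48·b·d − 12·a·d − 12·d^2)·(8 − 4·a + 6·b)    [distributive law]
= (24·a·b + 6·a^2 − 6·a·d − 56·b − 14·a − 14·d − 48·b·d − 12·d^2)·(8 − 4·a + 6·b)    [combine like terms]
= 192·a·b − 96·a^2·b + 144·a·b^2 + 48·a^2 − 24·a^3 + 36·a^2·b − 48·a·d + 24·a^2·d − 36·a·b·d − 448·b + 224·a·b − 336·b^2 − 112·a + 56·a^2 − 84·a·b − 112·d + 56·a·d − 84·b·d − 384·b·d + 192·a·b·d − 288·b^2·d − 96·d^2 + 48·a·d^2 − 72·b·d^2    [distributive law]
= 332·a·b − 60·a^2·b + 144·a·b^2 + 104·a^2 − 24·a^3 + 8·a·d + 24·a^2·d + 156·a·b·d − 448·b − 336·b^2 − 112·a − 112·d − 468·b·d − 288·b^2·d − 96·d^2 + 48·a·d^2 − 72·b·d^2    [combine like terms]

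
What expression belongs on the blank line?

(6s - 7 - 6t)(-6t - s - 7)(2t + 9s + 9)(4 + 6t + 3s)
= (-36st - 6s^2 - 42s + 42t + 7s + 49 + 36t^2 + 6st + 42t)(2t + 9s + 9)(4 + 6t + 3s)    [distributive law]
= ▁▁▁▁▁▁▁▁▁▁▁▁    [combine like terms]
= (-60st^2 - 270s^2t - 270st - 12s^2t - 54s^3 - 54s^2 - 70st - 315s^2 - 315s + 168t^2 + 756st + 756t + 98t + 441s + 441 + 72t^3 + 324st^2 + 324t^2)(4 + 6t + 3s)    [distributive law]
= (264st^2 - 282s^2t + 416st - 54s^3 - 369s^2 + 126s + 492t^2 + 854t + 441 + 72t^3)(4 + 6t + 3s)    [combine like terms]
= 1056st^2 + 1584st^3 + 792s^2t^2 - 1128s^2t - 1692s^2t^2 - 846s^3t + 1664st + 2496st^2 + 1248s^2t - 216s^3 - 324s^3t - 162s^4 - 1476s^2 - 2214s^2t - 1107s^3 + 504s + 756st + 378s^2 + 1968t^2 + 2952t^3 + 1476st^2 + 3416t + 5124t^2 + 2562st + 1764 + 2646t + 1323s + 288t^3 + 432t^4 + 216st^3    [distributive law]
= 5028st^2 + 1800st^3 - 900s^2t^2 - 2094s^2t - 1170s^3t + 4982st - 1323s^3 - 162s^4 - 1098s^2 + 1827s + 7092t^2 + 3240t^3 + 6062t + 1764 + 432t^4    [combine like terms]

By combine like terms:

(-30st - 6s^2 - 35s + 84t + 49 + 36t^2)(2t + 9s + 9)(4 + 6t + 3s)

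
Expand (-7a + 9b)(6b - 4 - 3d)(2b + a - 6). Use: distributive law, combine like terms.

-30ab^2 - 42a^2b + 272ab + 28a^2 - 168a + 15abd + 21a^2d - 126ad + 108b^3 - 396b^2 + 216b - 54b^2d + 162bd

(-7a + 9b)(6b - 4 - 3d)(2b + a - 6)
= (-42ab + 28a + 21ad + 54b^2 - 36b - 27bd)(2b + a - 6)    [distributive law]
= -84ab^2 - 42a^2b + 252ab + 56ab + 28a^2 - 168a + 42abd + 21a^2d - 126ad + 108b^3 + 54ab^2 - 324b^2 - 72b^2 - 36ab + 216b - 54b^2d - 27abd + 162bd    [distributive law]
= -30ab^2 - 42a^2b + 272ab + 28a^2 - 168a + 15abd + 21a^2d - 126ad + 108b^3 - 396b^2 + 216b - 54b^2d + 162bd    [combine like terms]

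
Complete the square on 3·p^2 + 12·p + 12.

3(p + 2)^2

3·p^2 + 12·p + 12
= 3(p^2 + 4·p) + 12    [factor out 3 from the p-terms]
= 3(p^2 + 4·p + 4 - 4) + 12    [add and subtract 4 inside the bracket]
= 3(p + 2)^2 - 12 + 12    [perfect-square identity]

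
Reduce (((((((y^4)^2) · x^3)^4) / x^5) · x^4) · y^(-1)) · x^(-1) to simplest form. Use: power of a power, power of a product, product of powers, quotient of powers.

(((((((y^4)^2) · x^3)^4) / x^5) · x^4) · y^(-1)) · x^(-1)
= (((((((y^4)^2)^4) · ((x^3)^4)) / x^5) · x^4) · y^(-1)) · x^(-1)    [power of a product]
= ((((((y^4)^8) · ((x^3)^4)) / x^5) · x^4) · y^(-1)) · x^(-1)    [power of a power]
= ((((y^32 · ((x^3)^4)) / x^5) · x^4) · y^(-1)) · x^(-1)    [power of a power]
= ((((y^32 · x^12) / x^5) · x^4) · y^(-1)) · x^(-1)    [power of a power]
= x^10y^31    [quotient of powers; product of powers]

x^10y^31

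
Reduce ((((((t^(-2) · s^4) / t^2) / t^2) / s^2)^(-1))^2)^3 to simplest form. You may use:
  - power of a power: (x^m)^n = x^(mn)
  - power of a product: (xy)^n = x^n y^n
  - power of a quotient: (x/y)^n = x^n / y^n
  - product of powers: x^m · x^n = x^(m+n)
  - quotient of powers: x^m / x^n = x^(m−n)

s^(-12)·t^36

((((((t^(-2) · s^4) / t^2) / t^2) / s^2)^(-1))^2)^3
= (((((t^(-2) · s^4) / t^2) / t^2) / s^2)^(-1))^6    [power of a power]
= ((((t^(-2) · s^4) / t^2) / t^2) / s^2)^(-6)    [power of a power]
= ((((t^(-2) · s^4) / t^2) / t^2)^(-6)) / ((s^2)^(-6))    [power of a quotient]
= ((((t^(-2) · s^4) / t^2)^(-6)) / ((t^2)^(-6))) / ((s^2)^(-6))    [power of a quotient]
= ((((t^(-2) · s^4)^(-6)) / ((t^2)^(-6))) / ((t^2)^(-6))) / ((s^2)^(-6))    [power of a quotient]
= (((((t^(-2))^(-6)) · ((s^4)^(-6))) / ((t^2)^(-6))) / ((t^2)^(-6))) / ((s^2)^(-6))    [power of a product]
= (((t^12 · ((s^4)^(-6))) / ((t^2)^(-6))) / ((t^2)^(-6))) / ((s^2)^(-6))    [power of a power]
= (((t^12 · s^(-24)) / ((t^2)^(-6))) / ((t^2)^(-6))) / ((s^2)^(-6))    [power of a power]
= (((t^12 · s^(-24)) / t^(-12)) / ((t^2)^(-6))) / ((s^2)^(-6))    [power of a power]
= (((t^12 · s^(-24)) / t^(-12)) / t^(-12)) / ((s^2)^(-6))    [power of a power]
= (((t^12 · s^(-24)) / t^(-12)) / t^(-12)) / s^(-12)    [power of a power]
= s^(-12)·t^36    [quotient of powers; product of powers]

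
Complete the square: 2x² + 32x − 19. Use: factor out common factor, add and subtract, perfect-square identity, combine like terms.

2x² + 32x − 19
= 2(x² + 16x) − 19    [factor out 2 from the x-terms]
= 2(x² + 16x + 64 − 64) − 19    [add and subtract 64 inside the bracket]
= 2(x + 8)² − 128 − 19    [perfect-square identity]
= 2(x + 8)² − 147    [combine constants]

2(x + 8)² − 147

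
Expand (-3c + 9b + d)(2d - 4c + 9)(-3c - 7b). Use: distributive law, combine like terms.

(-3c + 9b + d)(2d - 4c + 9)(-3c - 7b)
= (-6cd + 12c^2 - 27c + 18bd - 36bc + 81b + 2d^2 - 4cd + 9d)(-3c - 7b)    [distributive law]
= (-10cd + 12c^2 - 27c + 18bd - 36bc + 81b + 2d^2 + 9d)(-3c - 7b)    [combine like terms]
= 30c^2d + 70bcd - 36c^3 - 84bc^2 + 81c^2 + 189bc - 54bcd - 126b^2d + 108bc^2 + 252b^2c - 243bc - 567b^2 - 6cd^2 - 14bd^2 - 27cd - 63bd    [distributive law]
= 30c^2d + 16bcd - 36c^3 + 24bc^2 + 81c^2 - 54bc - 126b^2d + 252b^2c - 567b^2 - 6cd^2 - 14bd^2 - 27cd - 63bd    [combine like terms]

30c^2d + 16bcd - 36c^3 + 24bc^2 + 81c^2 - 54bc - 126b^2d + 252b^2c - 567b^2 - 6cd^2 - 14bd^2 - 27cd - 63bd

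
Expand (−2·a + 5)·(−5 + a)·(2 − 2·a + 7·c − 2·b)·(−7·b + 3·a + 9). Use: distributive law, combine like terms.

(−2·a + 5)·(−5 + a)·(2 − 2·a + 7·c − 2·b)·(−7·b + 3·a + 9)
= (10·a − 2·a² − 25 + 5·a)·(2 − 2·a + 7·c − 2·b)·(−7·b + 3·a + 9)    [distributive law]
= (15·a − 2·a² − 25)·(2 − 2·a + 7·c − 2·b)·(−7·b + 3·a + 9)    [combine like terms]
= (30·a − 30·a² + 105·a·c − 30·a·b − 4·a² + 4·a³ − 14·a²·c + 4·a²·b − 50 + 50·a − 175·c + 50·b)·(−7·b + 3·a + 9)    [distributive law]
= (80·a − 34·a² + 105·a·c − 30·a·b + 4·a³ − 14·a²·c + 4·a²·b − 50 − 175·c + 50·b)·(−7·b + 3·a + 9)    [combine like terms]
= −560·a·b + 240·a² + 720·a + 238·a²·b − 102·a³ − 306·a² − 735·a·b·c + 315·a²·c + 945·a·c + 210·a·b² − 90·a²·b − 270·a·b − 28·a³·b + 12·a⁴ + 36·a³ + 98·a²·b·c − 42·a³·c − 126·a²·c − 28·a²·b² + 12·a³·b + 36·a²·b + 350·b − 150·a − 450 + 1225·b·c − 525·a·c − 1575·c − 350·b² + 150·a·b + 450·b    [distributive law]
= −680·a·b − 66·a² + 570·a + 184·a²·b − 66·a³ − 735·a·b·c + 189·a²·c + 420·a·c + 210·a·b² − 16·a³·b + 12·a⁴ + 98·a²·b·c − 42·a³·c − 28·a²·b² + 800·b − 450 + 1225·b·c − 1575·c − 350·b²    [combine like terms]

−680·a·b − 66·a² + 570·a + 184·a²·b − 66·a³ − 735·a·b·c + 189·a²·c + 420·a·c + 210·a·b² − 16·a³·b + 12·a⁴ + 98·a²·b·c − 42·a³·c − 28·a²·b² + 800·b − 450 + 1225·b·c − 1575·c − 350·b²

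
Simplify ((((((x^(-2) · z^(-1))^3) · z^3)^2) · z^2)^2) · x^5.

((((((x^(-2) · z^(-1))^3) · z^3)^2) · z^2)^2) · x^5
= ((((((x^(-2) · z^(-1))^3) · z^3)^2)^2) · ((z^2)^2)) · x^5    [power of a product]
= (((((x^(-2) · z^(-1))^3) · z^3)^4) · ((z^2)^2)) · x^5    [power of a power]
= (((((x^(-2) · z^(-1))^3)^4) · ((z^3)^4)) · ((z^2)^2)) · x^5    [power of a product]
= ((((x^(-2) · z^(-1))^12) · ((z^3)^4)) · ((z^2)^2)) · x^5    [power of a power]
= (((((x^(-2))^12) · ((z^(-1))^12)) · ((z^3)^4)) · ((z^2)^2)) · x^5    [power of a product]
= (((x^(-24) · ((z^(-1))^12)) · ((z^3)^4)) · ((z^2)^2)) · x^5    [power of a power]
= (((x^(-24) · z^(-12)) · ((z^3)^4)) · ((z^2)^2)) · x^5    [power of a power]
= (((x^(-24) · z^(-12)) · z^12) · ((z^2)^2)) · x^5    [power of a power]
= (((x^(-24) · z^(-12)) · z^12) · z^4) · x^5    [power of a power]
= x^(-19)·z^4    [product of powers]

x^(-19)·z^4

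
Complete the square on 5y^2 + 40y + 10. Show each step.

5(y + 4)^2 − 70

5y^2 + 40y + 10
= 5(y^2 + 8y) + 10    [factor out 5 from the y-terms]
= 5(y^2 + 8y + 16 − 16) + 10    [add and subtract 16 inside the bracket]
= 5(y + 4)^2 − 80 + 10    [perfect-square identity]
= 5(y + 4)^2 − 70    [combine constants]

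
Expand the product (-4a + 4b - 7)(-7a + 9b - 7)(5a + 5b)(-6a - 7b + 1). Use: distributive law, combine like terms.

-840a^4 + 100a^3b - 2170a^3 + 2100a^2b^2 - 2455a^2b - 100ab^3 + 3080ab^2 - 1085a^2 - 3255ab - 1260b^4 + 3365b^3 - 2170b^2 + 245a + 245b

(-4a + 4b - 7)(-7a + 9b - 7)(5a + 5b)(-6a - 7b + 1)
= (28a^2 - 36ab + 28a - 28ab + 36b^2 - 28b + 49a - 63b + 49)(5a + 5b)(-6a - 7b + 1)    [distributive law]
= (28a^2 - 64ab + 77a + 36b^2 - 91b + 49)(5a + 5b)(-6a - 7b + 1)    [combine like terms]
= (140a^3 + 140a^2b - 320a^2b - 320ab^2 + 385a^2 + 385ab + 180ab^2 + 180b^3 - 455ab - 455b^2 + 245a + 245b)(-6a - 7b + 1)    [distributive law]
= (140a^3 - 180a^2b - 140ab^2 + 385a^2 - 70ab + 180b^3 - 455b^2 + 245a + 245b)(-6a - 7b + 1)    [combine like terms]
= -840a^4 - 980a^3b + 140a^3 + 1080a^3b + 1260a^2b^2 - 180a^2b + 840a^2b^2 + 980ab^3 - 140ab^2 - 2310a^3 - 2695a^2b + 385a^2 + 420a^2b + 490ab^2 - 70ab - 1080ab^3 - 1260b^4 + 180b^3 + 2730ab^2 + 3185b^3 - 455b^2 - 1470a^2 - 1715ab + 245a - 1470ab - 1715b^2 + 245b    [distributive law]
= -840a^4 + 100a^3b - 2170a^3 + 2100a^2b^2 - 2455a^2b - 100ab^3 + 3080ab^2 - 1085a^2 - 3255ab - 1260b^4 + 3365b^3 - 2170b^2 + 245a + 245b    [combine like terms]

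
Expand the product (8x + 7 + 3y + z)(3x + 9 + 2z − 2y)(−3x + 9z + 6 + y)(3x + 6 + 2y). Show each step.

(8x + 7 + 3y + z)(3x + 9 + 2z − 2y)(−3x + 9z + 6 + y)(3x + 6 + 2y)
= (24x^2 + 72x + 16xz − 16xy + 21x + 63 + 14z − 14y + 9xy + 27y + 6yz − 6y^2 + 3xz + 9z + 2z^2 − 2yz)(−3x + 9z + 6 + y)(3x + 6 + 2y)    [distributive law]
= (24x^2 + 93x + 19xz − 7xy + 63 + 23z + 13y + 4yz − 6y^2 + 2z^2)(−3x + 9z + 6 + y)(3x + 6 + 2y)    [combine like terms]
= (−72x^3 + 216x^2z + 144x^2 + 24x^2y − 279x^2 + 837xz + 558x + 93xy − 57x^2z + 171xz^2 + 114xz + 19xyz + 21x^2y − 63xyz − 42xy − 7xy^2 − 189x + 567z + 378 + 63y − 69xz + 207z^2 + 138z + 23yz − 39xy + 117yz + 78y + 13y^2 − 12xyz + 36yz^2 + 24yz + 4y^2z + 18xy^2 − 54y^2z − 36y^2 − 6y^3 − 6xz^2 + 18z^3 + 12z^2 + 2yz^2)(3x + 6 + 2y)    [distributive law]
= (−72x^3 + 159x^2z − 135x^2 + 45x^2y + 882xz + 369x + 12xy + 165xz^2 − 56xyz + 11xy^2 + 705z + 378 + 141y + 219z^2 + 164yz − 23y^2 + 38yz^2 − 50y^2z − 6y^3 + 18z^3)(3x + 6 + 2y)    [combine like terms]
= −216x^4 − 432x^3 − 144x^3y + 477x^3z + 954x^2z + 318x^2yz − 405x^3 − 810x^2 − 270x^2y + 135x^3y + 270x^2y + 90x^2y^2 + 2646x^2z + 5292xz + 1764xyz + 1107x^2 + 2214x + 738xy + 36x^2y + 72xy + 24xy^2 + 495x^2z^2 + 990xz^2 + 330xyz^2 − 168x^2yz − 336xyz − 112xy^2z + 33x^2y^2 + 66xy^2 + 22xy^3 + 2115xz + 4230z + 1410yz + 1134x + 2268 + 756y + 423xy + 846y + 282y^2 + 657xz^2 + 1314z^2 + 438yz^2 + 492xyz + 984yz + 328y^2z − 69xy^2 − 138y^2 − 46y^3 + 114xyz^2 + 228yz^2 + 76y^2z^2 − 150xy^2z − 300y^2z − 100y^3z − 18xy^3 − 36y^3 − 12y^4 + 54xz^3 + 108z^3 + 36yz^3    [distributive law]
= −216x^4 − 837x^3 − 9x^3y + 477x^3z + 3600x^2z + 150x^2yz + 297x^2 + 36x^2y + 123x^2y^2 + 7407xz + 1920xyz + 3348x + 1233xy + 21xy^2 + 495x^2z^2 + 1647xz^2 + 444xyz^2 − 262xy^2z + 4xy^3 + 4230z + 2394yz + 2268 + 1602y + 144y^2 + 1314z^2 + 666yz^2 + 28y^2z − 82y^3 + 76y^2z^2 − 100y^3z − 12y^4 + 54xz^3 + 108z^3 + 36yz^3    [combine like terms]

−216x^4 − 837x^3 − 9x^3y + 477x^3z + 3600x^2z + 150x^2yz + 297x^2 + 36x^2y + 123x^2y^2 + 7407xz + 1920xyz + 3348x + 1233xy + 21xy^2 + 495x^2z^2 + 1647xz^2 + 444xyz^2 − 262xy^2z + 4xy^3 + 4230z + 2394yz + 2268 + 1602y + 144y^2 + 1314z^2 + 666yz^2 + 28y^2z − 82y^3 + 76y^2z^2 − 100y^3z − 12y^4 + 54xz^3 + 108z^3 + 36yz^3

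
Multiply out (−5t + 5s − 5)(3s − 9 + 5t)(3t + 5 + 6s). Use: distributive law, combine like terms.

(−5t + 5s − 5)(3s − 9 + 5t)(3t + 5 + 6s)
= (−15st + 45t − 25t² + 15s² − 45s + 25st − 15s + 45 − 25t)(3t + 5 + 6s)    [distributive law]
= (10st + 20t − 25t² + 15s² − 60s + 45)(3t + 5 + 6s)    [combine like terms]
= 30st² + 50st + 60s²t + 60t² + 100t + 120st − 75t³ − 125t² − 150st² + 45s²t + 75s² + 90s³ − 180st − 300s − 360s² + 135t + 225 + 270s    [distributive law]
= −120st² − 10st + 105s²t − 65t² + 235t − 75t³ − 285s² + 90s³ − 30s + 225    [combine like terms]

−120st² − 10st + 105s²t − 65t² + 235t − 75t³ − 285s² + 90s³ − 30s + 225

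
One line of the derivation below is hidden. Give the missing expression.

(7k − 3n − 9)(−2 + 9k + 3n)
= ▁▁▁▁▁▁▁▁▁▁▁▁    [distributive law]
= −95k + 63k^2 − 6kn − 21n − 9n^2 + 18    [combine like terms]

After distributive law, the bracketed line is:

−14k + 63k^2 + 21kn + 6n − 27kn − 9n^2 + 18 − 81k − 27n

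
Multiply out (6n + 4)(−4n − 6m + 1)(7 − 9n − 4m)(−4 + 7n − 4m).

−430n² − 1410n³ − 1340mn² + 1512n⁴ + 2076mn³ − 672m²n² − 880mn + 80m²n − 576m³n + 620n + 624m + 352m² − 384m³ − 112

(6n + 4)(−4n − 6m + 1)(7 − 9n − 4m)(−4 + 7n − 4m)
= (−24n² − 36mn + 6n − 16n − 24m + 4)(7 − 9n − 4m)(−4 + 7n − 4m)    [distributive law]
= (−24n² − 36mn − 10n − 24m + 4)(7 − 9n − 4m)(−4 + 7n − 4m)    [combine like terms]
= (−168n² + 216n³ + 96mn² − 252mn + 324mn² + 144m²n − 70n + 90n² + 40mn − 168m + 216mn + 96m² + 28 − 36n − 16m)(−4 + 7n − 4m)    [distributive law]
= (−78n² + 216n³ + 420mn² + 4mn + 144m²n − 106n − 184m + 96m² + 28)(−4 + 7n − 4m)    [combine like terms]
= 312n² − 546n³ + 312mn² − 864n³ + 1512n⁴ − 864mn³ − 1680mn² + 2940mn³ − 1680m²n² − 16mn + 28mn² − 16m²n − 576m²n + 1008m²n² − 576m³n + 424n − 742n² + 424mn + 736m − 1288mn + 736m² − 384m² + 672m²n − 384m³ − 112 + 196n − 112m    [distributive law]
= −430n² − 1410n³ − 1340mn² + 1512n⁴ + 2076mn³ − 672m²n² − 880mn + 80m²n − 576m³n + 620n + 624m + 352m² − 384m³ − 112    [combine like terms]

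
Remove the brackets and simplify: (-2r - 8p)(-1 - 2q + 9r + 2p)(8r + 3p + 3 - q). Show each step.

-38r^2 - 158pr + 6r + 10qr + 50qr^2 + 216pqr - 4q^2r - 144r^3 - 662pr^2 - 356p^2r - 24p^2 + 24p + 40pq + 64p^2q - 16pq^2 - 48p^3

(-2r - 8p)(-1 - 2q + 9r + 2p)(8r + 3p + 3 - q)
= (2r + 4qr - 18r^2 - 4pr + 8p + 16pq - 72pr - 16p^2)(8r + 3p + 3 - q)    [distributive law]
= (2r + 4qr - 18r^2 - 76pr + 8p + 16pq - 16p^2)(8r + 3p + 3 - q)    [combine like terms]
= 16r^2 + 6pr + 6r - 2qr + 32qr^2 + 12pqr + 12qr - 4q^2r - 144r^3 - 54pr^2 - 54r^2 + 18qr^2 - 608pr^2 - 228p^2r - 228pr + 76pqr + 64pr + 24p^2 + 24p - 8pq + 128pqr + 48p^2q + 48pq - 16pq^2 - 128p^2r - 48p^3 - 48p^2 + 16p^2q    [distributive law]
= -38r^2 - 158pr + 6r + 10qr + 50qr^2 + 216pqr - 4q^2r - 144r^3 - 662pr^2 - 356p^2r - 24p^2 + 24p + 40pq + 64p^2q - 16pq^2 - 48p^3    [combine like terms]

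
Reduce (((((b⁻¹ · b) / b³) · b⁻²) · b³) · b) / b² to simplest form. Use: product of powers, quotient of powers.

b⁻³

(((((b⁻¹ · b) / b³) · b⁻²) · b³) · b) / b²
= ((((b⁰ / b³) · b⁻²) · b³) · b) / b²    [product of powers]
= (((b⁻³ · b⁻²) · b³) · b) / b²    [quotient of powers]
= ((b⁻⁵ · b³) · b) / b²    [product of powers]
= (b⁻² · b) / b²    [product of powers]
= b⁻¹ / b²    [product of powers]
= b⁻³    [quotient of powers]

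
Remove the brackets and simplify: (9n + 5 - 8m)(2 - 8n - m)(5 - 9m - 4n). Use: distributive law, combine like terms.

-150n + 557mn - 272n^2 + 428mn^2 + 288n^3 - 527m^2n + 50 - 195m + 229m^2 - 72m^3

(9n + 5 - 8m)(2 - 8n - m)(5 - 9m - 4n)
= (18n - 72n^2 - 9mn + 10 - 40n - 5m - 16m + 64mn + 8m^2)(5 - 9m - 4n)    [distributive law]
= (-22n - 72n^2 + 55mn + 10 - 21m + 8m^2)(5 - 9m - 4n)    [combine like terms]
= -110n + 198mn + 88n^2 - 360n^2 + 648mn^2 + 288n^3 + 275mn - 495m^2n - 220mn^2 + 50 - 90m - 40n - 105m + 189m^2 + 84mn + 40m^2 - 72m^3 - 32m^2n    [distributive law]
= -150n + 557mn - 272n^2 + 428mn^2 + 288n^3 - 527m^2n + 50 - 195m + 229m^2 - 72m^3    [combine like terms]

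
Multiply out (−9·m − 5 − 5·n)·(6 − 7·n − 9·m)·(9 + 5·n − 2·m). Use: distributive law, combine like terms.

(−9·m − 5 − 5·n)·(6 − 7·n − 9·m)·(9 + 5·n − 2·m)
= (−54·m + 63·m·n + 81·m^2 − 30 + 35·n + 45·m − 30·n + 35·n^2 + 45·m·n)·(9 + 5·n − 2·m)    [distributive law]
= (−9·m + 108·m·n + 81·m^2 − 30 + 5·n + 35·n^2)·(9 + 5·n − 2·m)    [combine like terms]
= −81·m − 45·m·n + 18·m^2 + 972·m·n + 540·m·n^2 − 216·m^2·n + 729·m^2 + 405·m^2·n − 162·m^3 − 270 − 150·n + 60·m + 45·n + 25·n^2 − 10·m·n + 315·n^2 + 175·n^3 − 70·m·n^2    [distributive law]
= −21·m + 917·m·n + 747·m^2 + 470·m·n^2 + 189·m^2·n − 162·m^3 − 270 − 105·n + 340·n^2 + 175·n^3    [combine like terms]

−21·m + 917·m·n + 747·m^2 + 470·m·n^2 + 189·m^2·n − 162·m^3 − 270 − 105·n + 340·n^2 + 175·n^3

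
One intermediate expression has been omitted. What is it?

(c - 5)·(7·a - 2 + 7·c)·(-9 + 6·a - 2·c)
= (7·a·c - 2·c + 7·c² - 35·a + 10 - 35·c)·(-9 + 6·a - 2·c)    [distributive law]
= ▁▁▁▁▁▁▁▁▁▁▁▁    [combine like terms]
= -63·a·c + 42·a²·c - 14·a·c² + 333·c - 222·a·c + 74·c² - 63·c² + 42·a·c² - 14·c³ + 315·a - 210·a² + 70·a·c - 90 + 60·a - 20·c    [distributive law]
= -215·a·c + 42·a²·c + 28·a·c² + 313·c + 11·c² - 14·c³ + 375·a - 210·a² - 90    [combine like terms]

After combine like terms, the bracketed line is:

(7·a·c - 37·c + 7·c² - 35·a + 10)·(-9 + 6·a - 2·c)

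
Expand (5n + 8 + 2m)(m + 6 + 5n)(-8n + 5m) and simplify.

(5n + 8 + 2m)(m + 6 + 5n)(-8n + 5m)
= (5mn + 30n + 25n^2 + 8m + 48 + 40n + 2m^2 + 12m + 10mn)(-8n + 5m)    [distributive law]
= (15mn + 70n + 25n^2 + 20m + 48 + 2m^2)(-8n + 5m)    [combine like terms]
= -120mn^2 + 75m^2n - 560n^2 + 350mn - 200n^3 + 125mn^2 - 160mn + 100m^2 - 384n + 240m - 16m^2n + 10m^3    [distributive law]
= 5mn^2 + 59m^2n - 560n^2 + 190mn - 200n^3 + 100m^2 - 384n + 240m + 10m^3    [combine like terms]

5mn^2 + 59m^2n - 560n^2 + 190mn - 200n^3 + 100m^2 - 384n + 240m + 10m^3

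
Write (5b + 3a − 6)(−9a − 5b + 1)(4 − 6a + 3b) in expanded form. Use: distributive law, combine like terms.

−279ab + 279a²b − 30ab² + 5b² − 75b³ + 122b − 450a² + 162a³ + 264a − 24

(5b + 3a − 6)(−9a − 5b + 1)(4 − 6a + 3b)
= (−45ab − 25b² + 5b − 27a² − 15ab + 3a + 54a + 30b − 6)(4 − 6a + 3b)    [distributive law]
= (−60ab − 25b² + 35b − 27a² + 57a − 6)(4 − 6a + 3b)    [combine like terms]
= −240ab + 360a²b − 180ab² − 100b² + 150ab² − 75b³ + 140b − 210ab + 105b² − 108a² + 162a³ − 81a²b + 228a − 342a² + 171ab − 24 + 36a − 18b    [distributive law]
= −279ab + 279a²b − 30ab² + 5b² − 75b³ + 122b − 450a² + 162a³ + 264a − 24    [combine like terms]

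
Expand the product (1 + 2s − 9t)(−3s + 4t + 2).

(1 + 2s − 9t)(−3s + 4t + 2)
= −3s + 4t + 2 − 6s^2 + 8st + 4s + 27st − 36t^2 − 18t    [distributive law]
= s − 14t + 2 − 6s^2 + 35st − 36t^2    [combine like terms]

s − 14t + 2 − 6s^2 + 35st − 36t^2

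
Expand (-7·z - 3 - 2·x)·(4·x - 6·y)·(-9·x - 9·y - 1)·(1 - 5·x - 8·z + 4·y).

-816·x^2·z - 1836·x^3·z - 2016·x^2·z^2 + 1926·x^2·y·z + 724·x·y·z + 1008·x·y·z^2 + 2250·x·y^2·z - 68·x·z - 224·x·z^2 + 750·y^2·z + 3024·y^2·z^2 - 1512·y^3·z + 102·y·z + 336·y·z^2 + 56·x^2 - 508·x^3 + 758·x^2·y + 72·x·y + 438·x·y^2 + 12·x - 234·y^2 - 648·y^3 - 18·y - 360·x^4 + 468·x^3·y + 396·x^2·y^2 - 432·x·y^3

(-7·z - 3 - 2·x)·(4·x - 6·y)·(-9·x - 9·y - 1)·(1 - 5·x - 8·z + 4·y)
= (-28·x·z + 42·y·z - 12·x + 18·y - 8·x^2 + 12·x·y)·(-9·x - 9·y - 1)·(1 - 5·x - 8·z + 4·y)    [distributive law]
= (252·x^2·z + 252·x·y·z + 28·x·z - 378·x·y·z - 378·y^2·z - 42·y·z + 108·x^2 + 108·x·y + 12·x - 162·x·y - 162·y^2 - 18·y + 72·x^3 + 72·x^2·y + 8·x^2 - 108·x^2·y - 108·x·y^2 - 12·x·y)·(1 - 5·x - 8·z + 4·y)    [distributive law]
= (252·x^2·z - 126·x·y·z + 28·x·z - 378·y^2·z - 42·y·z + 116·x^2 - 66·x·y + 12·x - 162·y^2 - 18·y + 72·x^3 - 36·x^2·y - 108·x·y^2)·(1 - 5·x - 8·z + 4·y)    [combine like terms]
= 252·x^2·z - 1260·x^3·z - 2016·x^2·z^2 + 1008·x^2·y·z - 126·x·y·z + 630·x^2·y·z + 1008·x·y·z^2 - 504·x·y^2·z + 28·x·z - 140·x^2·z - 224·x·z^2 + 112·x·y·z - 378·y^2·z + 1890·x·y^2·z + 3024·y^2·z^2 - 1512·y^3·z - 42·y·z + 210·x·y·z + 336·y·z^2 - 168·y^2·z + 116·x^2 - 580·x^3 - 928·x^2·z + 464·x^2·y - 66·x·y + 330·x^2·y + 528·x·y·z - 264·x·y^2 + 12·x - 60·x^2 - 96·x·z + 48·x·y - 162·y^2 + 810·x·y^2 + 1296·y^2·z - 648·y^3 - 18·y + 90·x·y + 144·y·z - 72·y^2 + 72·x^3 - 360·x^4 - 576·x^3·z + 288·x^3·y - 36·x^2·y + 180·x^3·y + 288·x^2·y·z - 144·x^2·y^2 - 108·x·y^2 + 540·x^2·y^2 + 864·x·y^2·z - 432·x·y^3    [distributive law]
= -816·x^2·z - 1836·x^3·z - 2016·x^2·z^2 + 1926·x^2·y·z + 724·x·y·z + 1008·x·y·z^2 + 2250·x·y^2·z - 68·x·z - 224·x·z^2 + 750·y^2·z + 3024·y^2·z^2 - 1512·y^3·z + 102·y·z + 336·y·z^2 + 56·x^2 - 508·x^3 + 758·x^2·y + 72·x·y + 438·x·y^2 + 12·x - 234·y^2 - 648·y^3 - 18·y - 360·x^4 + 468·x^3·y + 396·x^2·y^2 - 432·x·y^3    [combine like terms]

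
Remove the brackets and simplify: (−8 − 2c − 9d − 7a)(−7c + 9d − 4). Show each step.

(−8 − 2c − 9d − 7a)(−7c + 9d − 4)
= 56c − 72d + 32 + 14c^2 − 18cd + 8c + 63cd − 81d^2 + 36d + 49ac − 63ad + 28a    [distributive law]
= 64c − 36d + 32 + 14c^2 + 45cd − 81d^2 + 49ac − 63ad + 28a    [combine like terms]

64c − 36d + 32 + 14c^2 + 45cd − 81d^2 + 49ac − 63ad + 28a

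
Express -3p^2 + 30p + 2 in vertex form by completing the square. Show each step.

-3p^2 + 30p + 2
= -3(p^2 - 10p) + 2    [factor out -3 from the p-terms]
= -3(p^2 - 10p + 25 - 25) + 2    [add and subtract 25 inside the bracket]
= -3(p - 5)^2 + 75 + 2    [perfect-square identity]
= -3(p - 5)^2 + 77    [combine constants]

-3(p - 5)^2 + 77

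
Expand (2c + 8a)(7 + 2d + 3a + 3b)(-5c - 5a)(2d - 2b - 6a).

(2c + 8a)(7 + 2d + 3a + 3b)(-5c - 5a)(2d - 2b - 6a)
= (14c + 4cd + 6ac + 6bc + 56a + 16ad + 24a^2 + 24ab)(-5c - 5a)(2d - 2b - 6a)    [distributive law]
= (-70c^2 - 70ac - 20c^2d - 20acd - 30ac^2 - 30a^2c - 30bc^2 - 30abc - 280ac - 280a^2 - 80acd - 80a^2d - 120a^2c - 120a^3 - 120abc - 120a^2b)(2d - 2b - 6a)    [distributive law]
= (-70c^2 - 350ac - 20c^2d - 100acd - 30ac^2 - 150a^2c - 30bc^2 - 150abc - 280a^2 - 80a^2d - 120a^3 - 120a^2b)(2d - 2b - 6a)    [combine like terms]
= -140c^2d + 140bc^2 + 420ac^2 - 700acd + 700abc + 2100a^2c - 40c^2d^2 + 40bc^2d + 120ac^2d - 200acd^2 + 200abcd + 600a^2cd - 60ac^2d + 60abc^2 + 180a^2c^2 - 300a^2cd + 300a^2bc + 900a^3c - 60bc^2d + 60b^2c^2 + 180abc^2 - 300abcd + 300ab^2c + 900a^2bc - 560a^2d + 560a^2b + 1680a^3 - 160a^2d^2 + 160a^2bd + 480a^3d - 240a^3d + 240a^3b + 720a^4 - 240a^2bd + 240a^2b^2 + 720a^3b    [distributive law]
= -140c^2d + 140bc^2 + 420ac^2 - 700acd + 700abc + 2100a^2c - 40c^2d^2 - 20bc^2d + 60ac^2d - 200acd^2 - 100abcd + 300a^2cd + 240abc^2 + 180a^2c^2 + 1200a^2bc + 900a^3c + 60b^2c^2 + 300ab^2c - 560a^2d + 560a^2b + 1680a^3 - 160a^2d^2 - 80a^2bd + 240a^3d + 960a^3b + 720a^4 + 240a^2b^2    [combine like terms]

-140c^2d + 140bc^2 + 420ac^2 - 700acd + 700abc + 2100a^2c - 40c^2d^2 - 20bc^2d + 60ac^2d - 200acd^2 - 100abcd + 300a^2cd + 240abc^2 + 180a^2c^2 + 1200a^2bc + 900a^3c + 60b^2c^2 + 300ab^2c - 560a^2d + 560a^2b + 1680a^3 - 160a^2d^2 - 80a^2bd + 240a^3d + 960a^3b + 720a^4 + 240a^2b^2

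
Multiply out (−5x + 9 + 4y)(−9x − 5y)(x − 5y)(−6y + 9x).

(−5x + 9 + 4y)(−9x − 5y)(x − 5y)(−6y + 9x)
= (45x² + 25xy − 81x − 45y − 36xy − 20y²)(x − 5y)(−6y + 9x)    [distributive law]
= (45x² − 11xy − 81x − 45y − 20y²)(x − 5y)(−6y + 9x)    [combine like terms]
= (45x³ − 225x²y − 11x²y + 55xy² − 81x² + 405xy − 45xy + 225y² − 20xy² + 100y³)(−6y + 9x)    [distributive law]
= (45x³ − 236x²y + 35xy² − 81x² + 360xy + 225y² + 100y³)(−6y + 9x)    [combine like terms]
= −270x³y + 405x⁴ + 1416x²y² − 2124x³y − 210xy³ + 315x²y² + 486x²y − 729x³ − 2160xy² + 3240x²y − 1350y³ + 2025xy² − 600y⁴ + 900xy³    [distributive law]
= −2394x³y + 405x⁴ + 1731x²y² + 690xy³ + 3726x²y − 729x³ − 135xy² − 1350y³ − 600y⁴    [combine like terms]

−2394x³y + 405x⁴ + 1731x²y² + 690xy³ + 3726x²y − 729x³ − 135xy² − 1350y³ − 600y⁴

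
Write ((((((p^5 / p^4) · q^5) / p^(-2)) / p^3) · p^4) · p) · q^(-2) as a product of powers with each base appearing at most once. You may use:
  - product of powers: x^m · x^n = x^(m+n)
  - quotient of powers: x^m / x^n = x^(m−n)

p^5·q^3

((((((p^5 / p^4) · q^5) / p^(-2)) / p^3) · p^4) · p) · q^(-2)
= (((((p · q^5) / p^(-2)) / p^3) · p^4) · p) · q^(-2)    [quotient of powers]
= p^5·q^3    [quotient of powers; product of powers]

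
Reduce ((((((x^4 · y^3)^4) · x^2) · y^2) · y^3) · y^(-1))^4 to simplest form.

x^72y^64

((((((x^4 · y^3)^4) · x^2) · y^2) · y^3) · y^(-1))^4
= ((((((x^4 · y^3)^4) · x^2) · y^2) · y^3)^4) · ((y^(-1))^4)    [power of a product]
= ((((((x^4 · y^3)^4) · x^2) · y^2)^4) · ((y^3)^4)) · ((y^(-1))^4)    [power of a product]
= ((((((x^4 · y^3)^4) · x^2)^4) · ((y^2)^4)) · ((y^3)^4)) · ((y^(-1))^4)    [power of a product]
= ((((((x^4 · y^3)^4)^4) · ((x^2)^4)) · ((y^2)^4)) · ((y^3)^4)) · ((y^(-1))^4)    [power of a product]
= (((((x^4 · y^3)^16) · ((x^2)^4)) · ((y^2)^4)) · ((y^3)^4)) · ((y^(-1))^4)    [power of a power]
= ((((((x^4)^16) · ((y^3)^16)) · ((x^2)^4)) · ((y^2)^4)) · ((y^3)^4)) · ((y^(-1))^4)    [power of a product]
= ((((x^64 · ((y^3)^16)) · ((x^2)^4)) · ((y^2)^4)) · ((y^3)^4)) · ((y^(-1))^4)    [power of a power]
= ((((x^64 · y^48) · ((x^2)^4)) · ((y^2)^4)) · ((y^3)^4)) · ((y^(-1))^4)    [power of a power]
= ((((x^64 · y^48) · x^8) · ((y^2)^4)) · ((y^3)^4)) · ((y^(-1))^4)    [power of a power]
= ((((x^64 · y^48) · x^8) · y^8) · ((y^3)^4)) · ((y^(-1))^4)    [power of a power]
= ((((x^64 · y^48) · x^8) · y^8) · y^12) · ((y^(-1))^4)    [power of a power]
= ((((x^64 · y^48) · x^8) · y^8) · y^12) · y^(-4)    [power of a power]
= x^72y^64    [product of powers]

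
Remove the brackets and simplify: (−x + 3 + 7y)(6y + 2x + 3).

8xy − 2x^2 + 3x + 39y + 9 + 42y^2

(−x + 3 + 7y)(6y + 2x + 3)
= −6xy − 2x^2 − 3x + 18y + 6x + 9 + 42y^2 + 14xy + 21y    [distributive law]
= 8xy − 2x^2 + 3x + 39y + 9 + 42y^2    [combine like terms]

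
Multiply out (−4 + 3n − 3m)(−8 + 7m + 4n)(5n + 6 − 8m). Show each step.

(−4 + 3n − 3m)(−8 + 7m + 4n)(5n + 6 − 8m)
= (32 − 28m − 16n − 24n + 21mn + 12n^2 + 24m − 21m^2 − 12mn)(5n + 6 − 8m)    [distributive law]
= (32 − 4m − 40n + 9mn + 12n^2 − 21m^2)(5n + 6 − 8m)    [combine like terms]
= 160n + 192 − 256m − 20mn − 24m + 32m^2 − 200n^2 − 240n + 320mn + 45mn^2 + 54mn − 72m^2n + 60n^3 + 72n^2 − 96mn^2 − 105m^2n − 126m^2 + 168m^3    [distributive law]
= −80n + 192 − 280m + 354mn − 94m^2 − 128n^2 − 51mn^2 − 177m^2n + 60n^3 + 168m^3    [combine like terms]

−80n + 192 − 280m + 354mn − 94m^2 − 128n^2 − 51mn^2 − 177m^2n + 60n^3 + 168m^3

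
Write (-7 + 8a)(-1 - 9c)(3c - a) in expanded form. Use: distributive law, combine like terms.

21c - 7a + 189c^2 - 87ac + 8a^2 - 216ac^2 + 72a^2c

(-7 + 8a)(-1 - 9c)(3c - a)
= (7 + 63c - 8a - 72ac)(3c - a)    [distributive law]
= 21c - 7a + 189c^2 - 63ac - 24ac + 8a^2 - 216ac^2 + 72a^2c    [distributive law]
= 21c - 7a + 189c^2 - 87ac + 8a^2 - 216ac^2 + 72a^2c    [combine like terms]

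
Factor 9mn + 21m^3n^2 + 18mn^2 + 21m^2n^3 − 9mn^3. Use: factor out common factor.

3mn(3 + 7m^2n + 6n + 7mn^2 − 3n^2)

9mn + 21m^3n^2 + 18mn^2 + 21m^2n^3 − 9mn^3
= 3(3mn + 7m^3n^2 + 6mn^2 + 7m^2n^3 − 3mn^3)    [factor out 3]
= 3mn(3 + 7m^2n + 6n + 7mn^2 − 3n^2)    [factor out mn]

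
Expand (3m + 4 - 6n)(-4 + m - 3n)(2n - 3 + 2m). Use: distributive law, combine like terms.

53mn - 8m - 25m^2 - 24m^2n + 6m^3 + 6mn^2 - 68n + 48 - 30n^2 + 36n^3

(3m + 4 - 6n)(-4 + m - 3n)(2n - 3 + 2m)
= (-12m + 3m^2 - 9mn - 16 + 4m - 12n + 24n - 6mn + 18n^2)(2n - 3 + 2m)    [distributive law]
= (-8m + 3m^2 - 15mn - 16 + 12n + 18n^2)(2n - 3 + 2m)    [combine like terms]
= -16mn + 24m - 16m^2 + 6m^2n - 9m^2 + 6m^3 - 30mn^2 + 45mn - 30m^2n - 32n + 48 - 32m + 24n^2 - 36n + 24mn + 36n^3 - 54n^2 + 36mn^2    [distributive law]
= 53mn - 8m - 25m^2 - 24m^2n + 6m^3 + 6mn^2 - 68n + 48 - 30n^2 + 36n^3    [combine like terms]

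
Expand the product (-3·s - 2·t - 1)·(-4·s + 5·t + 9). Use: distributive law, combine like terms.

(-3·s - 2·t - 1)·(-4·s + 5·t + 9)
= 12·s^2 - 15·s·t - 27·s + 8·s·t - 10·t^2 - 18·t + 4·s - 5·t - 9    [distributive law]
= 12·s^2 - 7·s·t - 23·s - 10·t^2 - 23·t - 9    [combine like terms]

12·s^2 - 7·s·t - 23·s - 10·t^2 - 23·t - 9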